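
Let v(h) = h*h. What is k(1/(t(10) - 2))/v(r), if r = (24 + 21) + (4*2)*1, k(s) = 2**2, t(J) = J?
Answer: 4/2809 ≈ 0.0014240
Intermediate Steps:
k(s) = 4
r = 53 (r = 45 + 8*1 = 45 + 8 = 53)
v(h) = h**2
k(1/(t(10) - 2))/v(r) = 4/(53**2) = 4/2809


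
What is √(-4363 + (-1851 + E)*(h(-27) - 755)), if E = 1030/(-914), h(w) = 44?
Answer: √274114153007/457 ≈ 1145.6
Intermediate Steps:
E = -515/457 (E = 1030*(-1/914) = -515/457 ≈ -1.1269)
√(-4363 + (-1851 + E)*(h(-27) - 755)) = √(-4363 + (-1851 - 515/457)*(44 - 755)) = √(-4363 - 846422/457*(-711)) = √(-4363 + 601806042/457) = √(599812151/457) = √274114153007/457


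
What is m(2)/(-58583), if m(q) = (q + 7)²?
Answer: -81/58583 ≈ -0.0013827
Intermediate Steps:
m(q) = (7 + q)²
m(2)/(-58583) = (7 + 2)²/(-58583) = 9²*(-1/58583) = 81*(-1/58583) = -81/58583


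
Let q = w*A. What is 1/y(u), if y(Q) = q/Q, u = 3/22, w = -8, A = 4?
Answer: -3/704 ≈ -0.0042614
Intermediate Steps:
q = -32 (q = -8*4 = -32)
u = 3/22 (u = 3*(1/22) = 3/22 ≈ 0.13636)
y(Q) = -32/Q
1/y(u) = 1/(-32/3/22) = 1/(-32*22/3) = 1/(-704/3) = -3/704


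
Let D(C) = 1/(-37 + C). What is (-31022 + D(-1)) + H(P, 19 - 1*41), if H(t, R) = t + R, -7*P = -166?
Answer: -8251403/266 ≈ -31020.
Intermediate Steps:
P = 166/7 (P = -⅐*(-166) = 166/7 ≈ 23.714)
H(t, R) = R + t
(-31022 + D(-1)) + H(P, 19 - 1*41) = (-31022 + 1/(-37 - 1)) + ((19 - 1*41) + 166/7) = (-31022 + 1/(-38)) + ((19 - 41) + 166/7) = (-31022 - 1/38) + (-22 + 166/7) = -1178837/38 + 12/7 = -8251403/266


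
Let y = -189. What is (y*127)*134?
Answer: -3216402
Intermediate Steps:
(y*127)*134 = -189*127*134 = -24003*134 = -3216402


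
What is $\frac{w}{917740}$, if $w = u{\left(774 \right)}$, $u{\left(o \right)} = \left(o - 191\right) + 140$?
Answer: $\frac{723}{917740} \approx 0.0007878$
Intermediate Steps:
$u{\left(o \right)} = -51 + o$ ($u{\left(o \right)} = \left(-191 + o\right) + 140 = -51 + o$)
$w = 723$ ($w = -51 + 774 = 723$)
$\frac{w}{917740} = \frac{723}{917740}$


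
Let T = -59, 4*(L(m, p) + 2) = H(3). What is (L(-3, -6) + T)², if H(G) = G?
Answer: 58081/16 ≈ 3630.1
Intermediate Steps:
L(m, p) = -5/4 (L(m, p) = -2 + (¼)*3 = -2 + ¾ = -5/4)
(L(-3, -6) + T)² = (-5/4 - 59)² = (-241/4)² = 58081/16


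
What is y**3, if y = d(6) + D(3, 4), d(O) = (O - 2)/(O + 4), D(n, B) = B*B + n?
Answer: 912673/125 ≈ 7301.4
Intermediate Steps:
D(n, B) = n + B**2 (D(n, B) = B**2 + n = n + B**2)
d(O) = (-2 + O)/(4 + O)
y = 97/5 (y = (-2 + 6)/(4 + 6) + (3 + 4**2) = 4/10 + (3 + 16) = (1/10)*4 + 19 = 2/5 + 19 = 97/5 ≈ 19.400)
y**3 = (97/5)**3 = 912673/125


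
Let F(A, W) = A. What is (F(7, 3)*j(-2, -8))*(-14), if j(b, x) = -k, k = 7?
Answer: 686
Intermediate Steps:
j(b, x) = -7 (j(b, x) = -1*7 = -7)
(F(7, 3)*j(-2, -8))*(-14) = (7*(-7))*(-14) = -49*(-14) = 686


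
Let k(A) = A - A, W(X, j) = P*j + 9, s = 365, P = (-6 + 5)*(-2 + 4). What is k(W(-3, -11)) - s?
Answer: -365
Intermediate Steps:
P = -2 (P = -1*2 = -2)
W(X, j) = 9 - 2*j (W(X, j) = -2*j + 9 = 9 - 2*j)
k(A) = 0
k(W(-3, -11)) - s = 0 - 1*365 = 0 - 365 = -365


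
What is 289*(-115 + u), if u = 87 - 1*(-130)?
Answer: 29478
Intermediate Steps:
u = 217 (u = 87 + 130 = 217)
289*(-115 + u) = 289*(-115 + 217) = 289*102 = 29478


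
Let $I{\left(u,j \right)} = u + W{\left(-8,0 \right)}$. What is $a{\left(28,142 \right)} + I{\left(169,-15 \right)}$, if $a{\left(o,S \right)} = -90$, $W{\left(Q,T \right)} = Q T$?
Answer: $79$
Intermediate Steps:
$I{\left(u,j \right)} = u$ ($I{\left(u,j \right)} = u - 0 = u + 0 = u$)
$a{\left(28,142 \right)} + I{\left(169,-15 \right)} = -90 + 169 = 79$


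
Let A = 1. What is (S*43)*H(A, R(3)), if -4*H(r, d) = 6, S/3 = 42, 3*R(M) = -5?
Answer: -8127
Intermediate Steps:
R(M) = -5/3 (R(M) = (⅓)*(-5) = -5/3)
S = 126 (S = 3*42 = 126)
H(r, d) = -3/2 (H(r, d) = -¼*6 = -3/2)
(S*43)*H(A, R(3)) = (126*43)*(-3/2) = 5418*(-3/2) = -8127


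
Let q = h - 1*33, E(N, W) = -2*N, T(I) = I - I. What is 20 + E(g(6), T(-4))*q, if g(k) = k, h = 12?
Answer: 272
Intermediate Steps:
T(I) = 0
q = -21 (q = 12 - 1*33 = 12 - 33 = -21)
20 + E(g(6), T(-4))*q = 20 - 2*6*(-21) = 20 - 12*(-21) = 20 + 252 = 272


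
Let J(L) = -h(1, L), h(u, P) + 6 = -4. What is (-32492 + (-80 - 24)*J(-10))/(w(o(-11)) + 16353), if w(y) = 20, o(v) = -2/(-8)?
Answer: -33532/16373 ≈ -2.0480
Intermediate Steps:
o(v) = ¼ (o(v) = -2*(-⅛) = ¼)
h(u, P) = -10 (h(u, P) = -6 - 4 = -10)
J(L) = 10 (J(L) = -1*(-10) = 10)
(-32492 + (-80 - 24)*J(-10))/(w(o(-11)) + 16353) = (-32492 + (-80 - 24)*10)/(20 + 16353) = (-32492 - 104*10)/16373 = (-32492 - 1040)*(1/16373) = -33532*1/16373 = -33532/16373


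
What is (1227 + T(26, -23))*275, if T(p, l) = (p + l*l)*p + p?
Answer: 4312825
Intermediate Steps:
T(p, l) = p + p*(p + l²) (T(p, l) = (p + l²)*p + p = p*(p + l²) + p = p + p*(p + l²))
(1227 + T(26, -23))*275 = (1227 + 26*(1 + 26 + (-23)²))*275 = (1227 + 26*(1 + 26 + 529))*275 = (1227 + 26*556)*275 = (1227 + 14456)*275 = 15683*275 = 4312825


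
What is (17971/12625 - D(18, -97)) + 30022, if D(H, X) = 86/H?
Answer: 3410868614/113625 ≈ 30019.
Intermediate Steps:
(17971/12625 - D(18, -97)) + 30022 = (17971/12625 - 86/18) + 30022 = (17971*(1/12625) - 86/18) + 30022 = (17971/12625 - 1*43/9) + 30022 = (17971/12625 - 43/9) + 30022 = -381136/113625 + 30022 = 3410868614/113625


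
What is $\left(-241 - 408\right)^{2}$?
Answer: $421201$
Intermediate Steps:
$\left(-241 - 408\right)^{2} = \left(-649\right)^{2} = 421201$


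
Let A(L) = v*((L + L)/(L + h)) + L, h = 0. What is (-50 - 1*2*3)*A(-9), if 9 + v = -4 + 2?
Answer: 1736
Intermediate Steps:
v = -11 (v = -9 + (-4 + 2) = -9 - 2 = -11)
A(L) = -22 + L (A(L) = -11*(L + L)/(L + 0) + L = -11*2*L/L + L = -11*2 + L = -22 + L)
(-50 - 1*2*3)*A(-9) = (-50 - 1*2*3)*(-22 - 9) = (-50 - 2*3)*(-31) = (-50 - 6)*(-31) = -56*(-31) = 1736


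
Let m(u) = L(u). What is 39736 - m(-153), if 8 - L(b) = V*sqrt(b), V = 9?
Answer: 39728 + 27*I*sqrt(17) ≈ 39728.0 + 111.32*I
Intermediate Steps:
L(b) = 8 - 9*sqrt(b)
m(u) = 8 - 9*sqrt(u)
39736 - m(-153) = 39736 - (8 - 27*I*sqrt(17)) = 39736 + (-8 + 27*I*sqrt(17)) = 39728 + 27*I*sqrt(17)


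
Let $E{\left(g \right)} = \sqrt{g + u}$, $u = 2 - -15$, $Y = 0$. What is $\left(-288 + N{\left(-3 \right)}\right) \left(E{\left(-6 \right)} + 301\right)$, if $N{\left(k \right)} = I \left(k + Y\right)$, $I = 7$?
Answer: $-93009 - 309 \sqrt{11} \approx -94034.0$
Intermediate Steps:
$u = 17$ ($u = 2 + 15 = 17$)
$E{\left(g \right)} = \sqrt{17 + g}$ ($E{\left(g \right)} = \sqrt{g + 17} = \sqrt{17 + g}$)
$N{\left(k \right)} = 7 k$ ($N{\left(k \right)} = 7 \left(k + 0\right) = 7 k$)
$\left(-288 + N{\left(-3 \right)}\right) \left(E{\left(-6 \right)} + 301\right) = \left(-288 + 7 \left(-3\right)\right) \left(\sqrt{17 - 6} + 301\right) = \left(-288 - 21\right) \left(\sqrt{11} + 301\right) = - 309 \left(301 + \sqrt{11}\right) = -93009 - 309 \sqrt{11}$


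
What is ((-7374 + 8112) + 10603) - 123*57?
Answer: 4330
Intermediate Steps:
((-7374 + 8112) + 10603) - 123*57 = (738 + 10603) - 1*7011 = 11341 - 7011 = 4330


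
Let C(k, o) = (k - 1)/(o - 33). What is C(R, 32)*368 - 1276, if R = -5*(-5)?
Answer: -10108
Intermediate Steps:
R = 25
C(k, o) = (-1 + k)/(-33 + o)
C(R, 32)*368 - 1276 = ((-1 + 25)/(-33 + 32))*368 - 1276 = (24/(-1))*368 - 1276 = -1*24*368 - 1276 = -24*368 - 1276 = -8832 - 1276 = -10108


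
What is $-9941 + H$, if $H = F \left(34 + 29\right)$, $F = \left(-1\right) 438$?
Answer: $-37535$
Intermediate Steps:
$F = -438$
$H = -27594$ ($H = - 438 \left(34 + 29\right) = \left(-438\right) 63 = -27594$)
$-9941 + H = -9941 - 27594 = -37535$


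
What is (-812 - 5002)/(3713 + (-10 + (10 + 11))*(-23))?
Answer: -2907/1730 ≈ -1.6803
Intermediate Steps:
(-812 - 5002)/(3713 + (-10 + (10 + 11))*(-23)) = -5814/(3713 + (-10 + 21)*(-23)) = -5814/(3713 + 11*(-23)) = -5814/(3713 - 253) = -5814/3460 = -5814*1/3460 = -2907/1730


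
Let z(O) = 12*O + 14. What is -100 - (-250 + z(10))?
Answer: 16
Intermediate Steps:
z(O) = 14 + 12*O
-100 - (-250 + z(10)) = -100 - (-250 + (14 + 12*10)) = -100 - (-250 + (14 + 120)) = -100 - (-250 + 134) = -100 - 1*(-116) = -100 + 116 = 16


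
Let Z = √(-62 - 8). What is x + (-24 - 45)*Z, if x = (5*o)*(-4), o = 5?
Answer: -100 - 69*I*√70 ≈ -100.0 - 577.3*I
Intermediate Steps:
Z = I*√70 (Z = √(-70) = I*√70 ≈ 8.3666*I)
x = -100 (x = (5*5)*(-4) = 25*(-4) = -100)
x + (-24 - 45)*Z = -100 + (-24 - 45)*(I*√70) = -100 - 69*I*√70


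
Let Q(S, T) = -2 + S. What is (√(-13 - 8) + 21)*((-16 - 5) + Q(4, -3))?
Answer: -399 - 19*I*√21 ≈ -399.0 - 87.069*I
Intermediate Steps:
(√(-13 - 8) + 21)*((-16 - 5) + Q(4, -3)) = (√(-13 - 8) + 21)*((-16 - 5) + (-2 + 4)) = (√(-21) + 21)*(-21 + 2) = (I*√21 + 21)*(-19) = (21 + I*√21)*(-19) = -399 - 19*I*√21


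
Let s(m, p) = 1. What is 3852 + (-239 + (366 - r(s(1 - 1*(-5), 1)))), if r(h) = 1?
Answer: 3978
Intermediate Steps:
3852 + (-239 + (366 - r(s(1 - 1*(-5), 1)))) = 3852 + (-239 + (366 - 1*1)) = 3852 + (-239 + (366 - 1)) = 3852 + (-239 + 365) = 3852 + 126 = 3978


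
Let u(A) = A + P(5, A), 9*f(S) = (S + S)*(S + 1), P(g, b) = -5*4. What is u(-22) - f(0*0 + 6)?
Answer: -154/3 ≈ -51.333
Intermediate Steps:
P(g, b) = -20
f(S) = 2*S*(1 + S)/9 (f(S) = ((S + S)*(S + 1))/9 = ((2*S)*(1 + S))/9 = (2*S*(1 + S))/9 = 2*S*(1 + S)/9)
u(A) = -20 + A (u(A) = A - 20 = -20 + A)
u(-22) - f(0*0 + 6) = (-20 - 22) - 2*(0*0 + 6)*(1 + (0*0 + 6))/9 = -42 - 2*(0 + 6)*(1 + (0 + 6))/9 = -42 - 2*6*(1 + 6)/9 = -42 - 2*6*7/9 = -42 - 1*28/3 = -42 - 28/3 = -154/3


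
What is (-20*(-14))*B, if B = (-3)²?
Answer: 2520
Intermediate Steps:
B = 9
(-20*(-14))*B = -20*(-14)*9 = 280*9 = 2520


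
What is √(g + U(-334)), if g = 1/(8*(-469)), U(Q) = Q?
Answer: 3*I*√130608058/1876 ≈ 18.276*I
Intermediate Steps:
g = -1/3752 (g = 1/(-3752) = -1/3752 ≈ -0.00026652)
√(g + U(-334)) = √(-1/3752 - 334) = √(-1253169/3752) = 3*I*√130608058/1876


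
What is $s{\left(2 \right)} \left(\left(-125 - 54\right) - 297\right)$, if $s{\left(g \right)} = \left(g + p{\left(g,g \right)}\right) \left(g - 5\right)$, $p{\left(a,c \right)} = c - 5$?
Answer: $-1428$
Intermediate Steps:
$p{\left(a,c \right)} = -5 + c$ ($p{\left(a,c \right)} = c - 5 = -5 + c$)
$s{\left(g \right)} = \left(-5 + g\right) \left(-5 + 2 g\right)$ ($s{\left(g \right)} = \left(g + \left(-5 + g\right)\right) \left(g - 5\right) = \left(-5 + 2 g\right) \left(-5 + g\right) = \left(-5 + g\right) \left(-5 + 2 g\right)$)
$s{\left(2 \right)} \left(\left(-125 - 54\right) - 297\right) = \left(25 - 30 + 2 \cdot 2^{2}\right) \left(\left(-125 - 54\right) - 297\right) = \left(25 - 30 + 2 \cdot 4\right) \left(-179 - 297\right) = \left(25 - 30 + 8\right) \left(-476\right) = 3 \left(-476\right) = -1428$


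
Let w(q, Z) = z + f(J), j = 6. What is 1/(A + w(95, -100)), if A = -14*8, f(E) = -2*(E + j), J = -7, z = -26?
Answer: -1/136 ≈ -0.0073529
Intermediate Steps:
f(E) = -12 - 2*E (f(E) = -2*(E + 6) = -2*(6 + E) = -12 - 2*E)
A = -112
w(q, Z) = -24 (w(q, Z) = -26 + (-12 - 2*(-7)) = -26 + (-12 + 14) = -26 + 2 = -24)
1/(A + w(95, -100)) = 1/(-112 - 24) = 1/(-136) = -1/136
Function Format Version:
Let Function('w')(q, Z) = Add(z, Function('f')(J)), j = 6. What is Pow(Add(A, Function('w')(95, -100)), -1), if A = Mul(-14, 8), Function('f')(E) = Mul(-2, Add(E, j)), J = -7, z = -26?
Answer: Rational(-1, 136) ≈ -0.0073529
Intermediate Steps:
Function('f')(E) = Add(-12, Mul(-2, E)) (Function('f')(E) = Mul(-2, Add(E, 6)) = Mul(-2, Add(6, E)) = Add(-12, Mul(-2, E)))
A = -112
Function('w')(q, Z) = -24 (Function('w')(q, Z) = Add(-26, Add(-12, Mul(-2, -7))) = Add(-26, Add(-12, 14)) = Add(-26, 2) = -24)
Pow(Add(A, Function('w')(95, -100)), -1) = Pow(Add(-112, -24), -1) = Pow(-136, -1) = Rational(-1, 136)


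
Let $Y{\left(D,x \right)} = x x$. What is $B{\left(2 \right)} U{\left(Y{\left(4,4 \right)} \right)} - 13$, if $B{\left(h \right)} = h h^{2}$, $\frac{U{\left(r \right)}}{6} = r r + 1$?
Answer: $12323$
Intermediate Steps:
$Y{\left(D,x \right)} = x^{2}$
$U{\left(r \right)} = 6 + 6 r^{2}$ ($U{\left(r \right)} = 6 \left(r r + 1\right) = 6 \left(r^{2} + 1\right) = 6 \left(1 + r^{2}\right) = 6 + 6 r^{2}$)
$B{\left(h \right)} = h^{3}$
$B{\left(2 \right)} U{\left(Y{\left(4,4 \right)} \right)} - 13 = 2^{3} \left(6 + 6 \left(4^{2}\right)^{2}\right) - 13 = 8 \left(6 + 6 \cdot 16^{2}\right) - 13 = 8 \left(6 + 6 \cdot 256\right) - 13 = 8 \left(6 + 1536\right) - 13 = 8 \cdot 1542 - 13 = 12336 - 13 = 12323$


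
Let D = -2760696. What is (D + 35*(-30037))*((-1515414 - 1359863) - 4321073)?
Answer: 27432421432850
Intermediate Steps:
(D + 35*(-30037))*((-1515414 - 1359863) - 4321073) = (-2760696 + 35*(-30037))*((-1515414 - 1359863) - 4321073) = (-2760696 - 1051295)*(-2875277 - 4321073) = -3811991*(-7196350) = 27432421432850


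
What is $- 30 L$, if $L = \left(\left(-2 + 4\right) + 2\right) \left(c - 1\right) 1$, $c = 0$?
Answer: $120$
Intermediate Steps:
$L = -4$ ($L = \left(\left(-2 + 4\right) + 2\right) \left(0 - 1\right) 1 = \left(2 + 2\right) \left(\left(-1\right) 1\right) = 4 \left(-1\right) = -4$)
$- 30 L = \left(-30\right) \left(-4\right) = 120$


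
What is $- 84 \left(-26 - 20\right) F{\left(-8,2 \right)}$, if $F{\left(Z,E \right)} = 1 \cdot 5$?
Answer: $19320$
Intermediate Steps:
$F{\left(Z,E \right)} = 5$
$- 84 \left(-26 - 20\right) F{\left(-8,2 \right)} = - 84 \left(-26 - 20\right) 5 = \left(-84\right) \left(-46\right) 5 = 3864 \cdot 5 = 19320$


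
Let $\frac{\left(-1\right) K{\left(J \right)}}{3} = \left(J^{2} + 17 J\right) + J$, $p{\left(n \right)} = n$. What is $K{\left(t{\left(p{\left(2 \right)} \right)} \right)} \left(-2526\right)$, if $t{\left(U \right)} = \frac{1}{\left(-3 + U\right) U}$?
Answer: $- \frac{132615}{2} \approx -66308.0$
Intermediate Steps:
$t{\left(U \right)} = \frac{1}{U \left(-3 + U\right)}$
$K{\left(J \right)} = - 54 J - 3 J^{2}$ ($K{\left(J \right)} = - 3 \left(\left(J^{2} + 17 J\right) + J\right) = - 3 \left(J^{2} + 18 J\right) = - 54 J - 3 J^{2}$)
$K{\left(t{\left(p{\left(2 \right)} \right)} \right)} \left(-2526\right) = - 3 \frac{1}{2 \left(-3 + 2\right)} \left(18 + \frac{1}{2 \left(-3 + 2\right)}\right) \left(-2526\right) = - 3 \frac{1}{2 \left(-1\right)} \left(18 + \frac{1}{2 \left(-1\right)}\right) \left(-2526\right) = - 3 \cdot \frac{1}{2} \left(-1\right) \left(18 + \frac{1}{2} \left(-1\right)\right) \left(-2526\right) = \left(-3\right) \left(- \frac{1}{2}\right) \left(18 - \frac{1}{2}\right) \left(-2526\right) = \left(-3\right) \left(- \frac{1}{2}\right) \frac{35}{2} \left(-2526\right) = \frac{105}{4} \left(-2526\right) = - \frac{132615}{2}$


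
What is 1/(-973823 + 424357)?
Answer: -1/549466 ≈ -1.8199e-6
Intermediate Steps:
1/(-973823 + 424357) = 1/(-549466) = -1/549466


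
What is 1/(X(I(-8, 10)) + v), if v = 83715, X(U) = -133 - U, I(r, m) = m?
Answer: 1/83572 ≈ 1.1966e-5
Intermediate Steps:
1/(X(I(-8, 10)) + v) = 1/((-133 - 1*10) + 83715) = 1/((-133 - 10) + 83715) = 1/(-143 + 83715) = 1/83572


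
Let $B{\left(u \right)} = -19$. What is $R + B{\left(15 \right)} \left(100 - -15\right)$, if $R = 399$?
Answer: $-1786$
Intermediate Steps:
$R + B{\left(15 \right)} \left(100 - -15\right) = 399 - 19 \left(100 - -15\right) = 399 - 19 \left(100 + 15\right) = 399 - 2185 = -1786$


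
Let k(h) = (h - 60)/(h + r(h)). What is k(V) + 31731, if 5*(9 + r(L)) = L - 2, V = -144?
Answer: 28907961/911 ≈ 31732.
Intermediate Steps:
r(L) = -47/5 + L/5 (r(L) = -9 + (L - 2)/5 = -9 + (-2 + L)/5 = -9 + (-2/5 + L/5) = -47/5 + L/5)
k(h) = (-60 + h)/(-47/5 + 6*h/5) (k(h) = (h - 60)/(h + (-47/5 + h/5)) = (-60 + h)/(-47/5 + 6*h/5))
k(V) + 31731 = 5*(-60 - 144)/(-47 + 6*(-144)) + 31731 = 5*(-204)/(-47 - 864) + 31731 = 5*(-204)/(-911) + 31731 = 5*(-1/911)*(-204) + 31731 = 1020/911 + 31731 = 28907961/911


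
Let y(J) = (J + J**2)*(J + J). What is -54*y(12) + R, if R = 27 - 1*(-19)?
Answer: -202130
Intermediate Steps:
y(J) = 2*J*(J + J**2) (y(J) = (J + J**2)*(2*J) = 2*J*(J + J**2))
R = 46 (R = 27 + 19 = 46)
-54*y(12) + R = -108*12**2*(1 + 12) + 46 = -108*144*13 + 46 = -54*3744 + 46 = -202176 + 46 = -202130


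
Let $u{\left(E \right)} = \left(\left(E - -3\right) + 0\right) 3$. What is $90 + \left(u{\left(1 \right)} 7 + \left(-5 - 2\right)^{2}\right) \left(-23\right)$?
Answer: $-2969$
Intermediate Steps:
$u{\left(E \right)} = 9 + 3 E$ ($u{\left(E \right)} = \left(\left(E + 3\right) + 0\right) 3 = \left(\left(3 + E\right) + 0\right) 3 = \left(3 + E\right) 3 = 9 + 3 E$)
$90 + \left(u{\left(1 \right)} 7 + \left(-5 - 2\right)^{2}\right) \left(-23\right) = 90 + \left(\left(9 + 3 \cdot 1\right) 7 + \left(-5 - 2\right)^{2}\right) \left(-23\right) = 90 + \left(\left(9 + 3\right) 7 + \left(-7\right)^{2}\right) \left(-23\right) = 90 + \left(12 \cdot 7 + 49\right) \left(-23\right) = 90 + \left(84 + 49\right) \left(-23\right) = 90 + 133 \left(-23\right) = 90 - 3059 = -2969$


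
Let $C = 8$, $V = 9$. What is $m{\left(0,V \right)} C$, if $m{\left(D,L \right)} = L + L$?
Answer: $144$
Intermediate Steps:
$m{\left(D,L \right)} = 2 L$
$m{\left(0,V \right)} C = 2 \cdot 9 \cdot 8 = 18 \cdot 8 = 144$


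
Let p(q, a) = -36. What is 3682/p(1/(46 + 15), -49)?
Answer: -1841/18 ≈ -102.28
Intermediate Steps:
3682/p(1/(46 + 15), -49) = 3682/(-36) = 3682*(-1/36) = -1841/18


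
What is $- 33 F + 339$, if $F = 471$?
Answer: $-15204$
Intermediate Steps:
$- 33 F + 339 = \left(-33\right) 471 + 339 = -15543 + 339 = -15204$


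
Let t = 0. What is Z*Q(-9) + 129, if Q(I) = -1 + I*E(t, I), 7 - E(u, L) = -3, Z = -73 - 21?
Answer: 8683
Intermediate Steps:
Z = -94
E(u, L) = 10 (E(u, L) = 7 - 1*(-3) = 7 + 3 = 10)
Q(I) = -1 + 10*I (Q(I) = -1 + I*10 = -1 + 10*I)
Z*Q(-9) + 129 = -94*(-1 + 10*(-9)) + 129 = -94*(-1 - 90) + 129 = -94*(-91) + 129 = 8554 + 129 = 8683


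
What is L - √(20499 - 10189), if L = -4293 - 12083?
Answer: -16376 - √10310 ≈ -16478.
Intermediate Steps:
L = -16376
L - √(20499 - 10189) = -16376 - √(20499 - 10189) = -16376 - √10310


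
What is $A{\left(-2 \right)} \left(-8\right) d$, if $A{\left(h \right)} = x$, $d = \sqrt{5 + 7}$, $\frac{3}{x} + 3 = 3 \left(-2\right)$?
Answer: $\frac{16 \sqrt{3}}{3} \approx 9.2376$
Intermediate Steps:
$x = - \frac{1}{3}$ ($x = \frac{3}{-3 + 3 \left(-2\right)} = \frac{3}{-3 - 6} = \frac{3}{-9} = 3 \left(- \frac{1}{9}\right) = - \frac{1}{3} \approx -0.33333$)
$d = 2 \sqrt{3}$ ($d = \sqrt{12} = 2 \sqrt{3} \approx 3.4641$)
$A{\left(h \right)} = - \frac{1}{3}$
$A{\left(-2 \right)} \left(-8\right) d = \left(- \frac{1}{3}\right) \left(-8\right) 2 \sqrt{3} = \frac{8 \cdot 2 \sqrt{3}}{3} = \frac{16 \sqrt{3}}{3}$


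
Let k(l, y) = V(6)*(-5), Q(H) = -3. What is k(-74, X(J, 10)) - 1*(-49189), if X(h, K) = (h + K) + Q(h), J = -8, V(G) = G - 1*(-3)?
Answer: 49144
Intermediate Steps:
V(G) = 3 + G (V(G) = G + 3 = 3 + G)
X(h, K) = -3 + K + h (X(h, K) = (h + K) - 3 = (K + h) - 3 = -3 + K + h)
k(l, y) = -45 (k(l, y) = (3 + 6)*(-5) = 9*(-5) = -45)
k(-74, X(J, 10)) - 1*(-49189) = -45 - 1*(-49189) = -45 + 49189 = 49144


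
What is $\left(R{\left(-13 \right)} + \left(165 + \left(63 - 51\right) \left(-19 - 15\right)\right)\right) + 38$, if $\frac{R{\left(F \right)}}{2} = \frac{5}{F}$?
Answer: $- \frac{2675}{13} \approx -205.77$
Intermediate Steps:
$R{\left(F \right)} = \frac{10}{F}$ ($R{\left(F \right)} = 2 \frac{5}{F} = \frac{10}{F}$)
$\left(R{\left(-13 \right)} + \left(165 + \left(63 - 51\right) \left(-19 - 15\right)\right)\right) + 38 = \left(\frac{10}{-13} + \left(165 + \left(63 - 51\right) \left(-19 - 15\right)\right)\right) + 38 = \left(10 \left(- \frac{1}{13}\right) + \left(165 + 12 \left(-34\right)\right)\right) + 38 = \left(- \frac{10}{13} + \left(165 - 408\right)\right) + 38 = \left(- \frac{10}{13} - 243\right) + 38 = - \frac{3169}{13} + 38 = - \frac{2675}{13}$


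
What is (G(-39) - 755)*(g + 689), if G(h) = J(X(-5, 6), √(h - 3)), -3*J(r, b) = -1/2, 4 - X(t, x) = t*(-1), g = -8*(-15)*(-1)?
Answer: -2577001/6 ≈ -4.2950e+5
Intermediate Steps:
g = -120 (g = 120*(-1) = -120)
X(t, x) = 4 + t (X(t, x) = 4 - t*(-1) = 4 - (-1)*t = 4 + t)
J(r, b) = ⅙ (J(r, b) = -(-1)/(3*2) = -⅓*(-½) = ⅙)
G(h) = ⅙
(G(-39) - 755)*(g + 689) = (⅙ - 755)*(-120 + 689) = -4529/6*569 = -2577001/6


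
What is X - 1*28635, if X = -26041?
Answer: -54676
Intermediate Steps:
X - 1*28635 = -26041 - 1*28635 = -26041 - 28635 = -54676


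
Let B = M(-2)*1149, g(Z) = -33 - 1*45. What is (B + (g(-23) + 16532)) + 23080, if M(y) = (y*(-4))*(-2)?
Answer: 21150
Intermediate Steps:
g(Z) = -78 (g(Z) = -33 - 45 = -78)
M(y) = 8*y (M(y) = -4*y*(-2) = 8*y)
B = -18384 (B = (8*(-2))*1149 = -16*1149 = -18384)
(B + (g(-23) + 16532)) + 23080 = (-18384 + (-78 + 16532)) + 23080 = (-18384 + 16454) + 23080 = -1930 + 23080 = 21150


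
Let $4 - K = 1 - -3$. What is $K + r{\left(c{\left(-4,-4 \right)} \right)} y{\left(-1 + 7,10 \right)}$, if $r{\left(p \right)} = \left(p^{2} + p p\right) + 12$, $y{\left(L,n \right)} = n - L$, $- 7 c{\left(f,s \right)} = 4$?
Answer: $\frac{2480}{49} \approx 50.612$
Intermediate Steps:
$c{\left(f,s \right)} = - \frac{4}{7}$ ($c{\left(f,s \right)} = \left(- \frac{1}{7}\right) 4 = - \frac{4}{7}$)
$K = 0$ ($K = 4 - \left(1 - -3\right) = 4 - \left(1 + 3\right) = 4 - 4 = 0$)
$r{\left(p \right)} = 12 + 2 p^{2}$ ($r{\left(p \right)} = \left(p^{2} + p^{2}\right) + 12 = 2 p^{2} + 12 = 12 + 2 p^{2}$)
$K + r{\left(c{\left(-4,-4 \right)} \right)} y{\left(-1 + 7,10 \right)} = 0 + \left(12 + 2 \left(- \frac{4}{7}\right)^{2}\right) \left(10 - \left(-1 + 7\right)\right) = 0 + \left(12 + 2 \cdot \frac{16}{49}\right) \left(10 - 6\right) = 0 + \left(12 + \frac{32}{49}\right) \left(10 - 6\right) = 0 + \frac{620}{49} \cdot 4 = 0 + \frac{2480}{49} = \frac{2480}{49}$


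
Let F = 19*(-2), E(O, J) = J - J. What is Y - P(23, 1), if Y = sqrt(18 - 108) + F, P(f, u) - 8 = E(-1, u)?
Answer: -46 + 3*I*sqrt(10) ≈ -46.0 + 9.4868*I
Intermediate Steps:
E(O, J) = 0
P(f, u) = 8 (P(f, u) = 8 + 0 = 8)
F = -38
Y = -38 + 3*I*sqrt(10) (Y = sqrt(18 - 108) - 38 = sqrt(-90) - 38 = 3*I*sqrt(10) - 38 = -38 + 3*I*sqrt(10) ≈ -38.0 + 9.4868*I)
Y - P(23, 1) = (-38 + 3*I*sqrt(10)) - 1*8 = (-38 + 3*I*sqrt(10)) - 8 = -46 + 3*I*sqrt(10)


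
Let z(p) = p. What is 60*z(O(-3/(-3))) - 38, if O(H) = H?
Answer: 22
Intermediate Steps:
60*z(O(-3/(-3))) - 38 = 60*(-3/(-3)) - 38 = 60*(-3*(-1/3)) - 38 = 60*1 - 38 = 60 - 38 = 22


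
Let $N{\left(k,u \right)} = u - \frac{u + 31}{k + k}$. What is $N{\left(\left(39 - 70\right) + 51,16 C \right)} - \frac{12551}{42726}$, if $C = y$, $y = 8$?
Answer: $\frac{105730823}{854520} \approx 123.73$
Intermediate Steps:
$C = 8$
$N{\left(k,u \right)} = u - \frac{31 + u}{2 k}$
$N{\left(\left(39 - 70\right) + 51,16 C \right)} - \frac{12551}{42726} = \frac{-31 - 16 \cdot 8 + 2 \left(\left(39 - 70\right) + 51\right) 16 \cdot 8}{2 \left(\left(39 - 70\right) + 51\right)} - \frac{12551}{42726} = \frac{-31 - 128 + 2 \left(-31 + 51\right) 128}{2 \left(-31 + 51\right)} - \frac{12551}{42726} = \frac{-31 - 128 + 2 \cdot 20 \cdot 128}{2 \cdot 20} - \frac{12551}{42726} = \frac{1}{2} \cdot \frac{1}{20} \left(-31 - 128 + 5120\right) - \frac{12551}{42726} = \frac{1}{2} \cdot \frac{1}{20} \cdot 4961 - \frac{12551}{42726} = \frac{4961}{40} - \frac{12551}{42726} = \frac{105730823}{854520}$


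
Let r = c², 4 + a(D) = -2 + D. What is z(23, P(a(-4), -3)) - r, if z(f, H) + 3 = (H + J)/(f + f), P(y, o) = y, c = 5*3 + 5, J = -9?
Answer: -18557/46 ≈ -403.41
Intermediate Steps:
c = 20 (c = 15 + 5 = 20)
a(D) = -6 + D (a(D) = -4 + (-2 + D) = -6 + D)
z(f, H) = -3 + (-9 + H)/(2*f) (z(f, H) = -3 + (H - 9)/(f + f) = -3 + (-9 + H)/((2*f)) = -3 + (-9 + H)*(1/(2*f)) = -3 + (-9 + H)/(2*f))
r = 400 (r = 20² = 400)
z(23, P(a(-4), -3)) - r = (½)*(-9 + (-6 - 4) - 6*23)/23 - 1*400 = (½)*(1/23)*(-9 - 10 - 138) - 400 = (½)*(1/23)*(-157) - 400 = -157/46 - 400 = -18557/46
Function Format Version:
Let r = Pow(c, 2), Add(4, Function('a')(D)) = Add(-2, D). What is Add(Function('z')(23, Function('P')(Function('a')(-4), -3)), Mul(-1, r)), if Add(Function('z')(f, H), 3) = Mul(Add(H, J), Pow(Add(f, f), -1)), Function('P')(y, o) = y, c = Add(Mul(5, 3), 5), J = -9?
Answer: Rational(-18557, 46) ≈ -403.41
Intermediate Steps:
c = 20 (c = Add(15, 5) = 20)
Function('a')(D) = Add(-6, D) (Function('a')(D) = Add(-4, Add(-2, D)) = Add(-6, D))
Function('z')(f, H) = Add(-3, Mul(Rational(1, 2), Pow(f, -1), Add(-9, H))) (Function('z')(f, H) = Add(-3, Mul(Add(H, -9), Pow(Add(f, f), -1))) = Add(-3, Mul(Add(-9, H), Pow(Mul(2, f), -1))) = Add(-3, Mul(Add(-9, H), Mul(Rational(1, 2), Pow(f, -1)))) = Add(-3, Mul(Rational(1, 2), Pow(f, -1), Add(-9, H))))
r = 400 (r = Pow(20, 2) = 400)
Add(Function('z')(23, Function('P')(Function('a')(-4), -3)), Mul(-1, r)) = Add(Mul(Rational(1, 2), Pow(23, -1), Add(-9, Add(-6, -4), Mul(-6, 23))), Mul(-1, 400)) = Add(Mul(Rational(1, 2), Rational(1, 23), Add(-9, -10, -138)), -400) = Add(Mul(Rational(1, 2), Rational(1, 23), -157), -400) = Add(Rational(-157, 46), -400) = Rational(-18557, 46)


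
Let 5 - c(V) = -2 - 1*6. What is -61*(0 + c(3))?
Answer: -793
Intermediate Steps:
c(V) = 13 (c(V) = 5 - (-2 - 1*6) = 5 - (-2 - 6) = 5 - 1*(-8) = 5 + 8 = 13)
-61*(0 + c(3)) = -61*(0 + 13) = -61*13 = -793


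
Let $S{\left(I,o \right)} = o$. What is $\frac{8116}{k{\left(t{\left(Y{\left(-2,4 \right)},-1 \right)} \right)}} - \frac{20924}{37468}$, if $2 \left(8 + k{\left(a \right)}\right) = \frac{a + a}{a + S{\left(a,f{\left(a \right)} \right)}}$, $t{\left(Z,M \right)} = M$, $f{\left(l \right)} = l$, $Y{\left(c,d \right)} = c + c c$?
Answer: $- \frac{152123609}{140505} \approx -1082.7$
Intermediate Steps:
$Y{\left(c,d \right)} = c + c^{2}$
$k{\left(a \right)} = - \frac{15}{2}$ ($k{\left(a \right)} = -8 + \frac{\left(a + a\right) \frac{1}{a + a}}{2} = -8 + \frac{2 a \frac{1}{2 a}}{2} = -8 + \frac{1}{2} \cdot 1 = -8 + \frac{1}{2} = - \frac{15}{2}$)
$\frac{8116}{k{\left(t{\left(Y{\left(-2,4 \right)},-1 \right)} \right)}} - \frac{20924}{37468} = \frac{8116}{- \frac{15}{2}} - \frac{20924}{37468} = 8116 \left(- \frac{2}{15}\right) - \frac{5231}{9367} = - \frac{16232}{15} - \frac{5231}{9367} = - \frac{152123609}{140505}$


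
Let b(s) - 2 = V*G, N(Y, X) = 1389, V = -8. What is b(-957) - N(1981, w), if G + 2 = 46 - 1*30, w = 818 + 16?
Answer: -1499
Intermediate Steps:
w = 834
G = 14 (G = -2 + (46 - 1*30) = -2 + (46 - 30) = -2 + 16 = 14)
b(s) = -110 (b(s) = 2 - 8*14 = 2 - 112 = -110)
b(-957) - N(1981, w) = -110 - 1*1389 = -110 - 1389 = -1499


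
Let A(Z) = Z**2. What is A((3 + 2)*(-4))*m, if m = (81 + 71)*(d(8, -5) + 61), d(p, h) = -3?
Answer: 3526400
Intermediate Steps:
m = 8816 (m = (81 + 71)*(-3 + 61) = 152*58 = 8816)
A((3 + 2)*(-4))*m = ((3 + 2)*(-4))**2*8816 = (5*(-4))**2*8816 = (-20)**2*8816 = 400*8816 = 3526400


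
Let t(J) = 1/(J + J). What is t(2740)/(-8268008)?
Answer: -1/45308683840 ≈ -2.2071e-11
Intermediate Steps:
t(J) = 1/(2*J)
t(2740)/(-8268008) = ((½)/2740)/(-8268008) = ((½)*(1/2740))*(-1/8268008) = (1/5480)*(-1/8268008) = -1/45308683840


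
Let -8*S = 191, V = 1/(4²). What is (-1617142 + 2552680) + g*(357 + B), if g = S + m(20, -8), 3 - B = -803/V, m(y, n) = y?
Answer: 884357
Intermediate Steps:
V = 1/16 ≈ 0.062500
S = -191/8 (S = -⅛*191 = -191/8 ≈ -23.875)
B = 12851 (B = 3 - (-803)/1/16 = 3 - (-803)*16 = 3 - 1*(-12848) = 3 + 12848 = 12851)
g = -31/8 (g = -191/8 + 20 = -31/8 ≈ -3.8750)
(-1617142 + 2552680) + g*(357 + B) = (-1617142 + 2552680) - 31*(357 + 12851)/8 = 935538 - 31/8*13208 = 935538 - 51181 = 884357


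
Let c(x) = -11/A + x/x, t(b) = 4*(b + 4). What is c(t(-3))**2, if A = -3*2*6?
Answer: 2209/1296 ≈ 1.7045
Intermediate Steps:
A = -36 (A = -6*6 = -36)
t(b) = 16 + 4*b (t(b) = 4*(4 + b) = 16 + 4*b)
c(x) = 47/36 (c(x) = -11/(-36) + x/x = -11*(-1/36) + 1 = 11/36 + 1 = 47/36)
c(t(-3))**2 = (47/36)**2 = 2209/1296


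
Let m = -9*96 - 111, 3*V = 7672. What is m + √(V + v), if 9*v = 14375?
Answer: -975 + √37391/3 ≈ -910.54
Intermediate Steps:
V = 7672/3 (V = (⅓)*7672 = 7672/3 ≈ 2557.3)
v = 14375/9 (v = (⅑)*14375 = 14375/9 ≈ 1597.2)
m = -975 (m = -864 - 111 = -975)
m + √(V + v) = -975 + √(7672/3 + 14375/9) = -975 + √(37391/9) = -975 + √37391/3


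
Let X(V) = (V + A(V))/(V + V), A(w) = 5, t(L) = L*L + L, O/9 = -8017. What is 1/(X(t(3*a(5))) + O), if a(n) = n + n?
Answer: -372/26840729 ≈ -1.3860e-5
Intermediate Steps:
a(n) = 2*n
O = -72153 (O = 9*(-8017) = -72153)
t(L) = L + L² (t(L) = L² + L = L + L²)
X(V) = (5 + V)/(2*V) (X(V) = (V + 5)/(V + V) = (5 + V)/((2*V)) = (5 + V)*(1/(2*V)) = (5 + V)/(2*V))
1/(X(t(3*a(5))) + O) = 1/((5 + (3*(2*5))*(1 + 3*(2*5)))/(2*(((3*(2*5))*(1 + 3*(2*5))))) - 72153) = 1/((5 + (3*10)*(1 + 3*10))/(2*(((3*10)*(1 + 3*10)))) - 72153) = 1/((5 + 30*(1 + 30))/(2*((30*(1 + 30)))) - 72153) = 1/((5 + 30*31)/(2*((30*31))) - 72153) = 1/((½)*(5 + 930)/930 - 72153) = 1/((½)*(1/930)*935 - 72153) = 1/(187/372 - 72153) = 1/(-26840729/372) = -372/26840729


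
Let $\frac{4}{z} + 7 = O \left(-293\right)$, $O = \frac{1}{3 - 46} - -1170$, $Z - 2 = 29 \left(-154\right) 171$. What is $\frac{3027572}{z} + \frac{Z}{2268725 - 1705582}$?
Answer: $- \frac{6283119970173656174}{24215149} \approx -2.5947 \cdot 10^{11}$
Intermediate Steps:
$Z = -763684$ ($Z = 2 + 29 \left(-154\right) 171 = 2 - 763686 = -763684$)
$O = \frac{50309}{43}$ ($O = \frac{1}{-43} + 1170 = - \frac{1}{43} + 1170 = \frac{50309}{43} \approx 1170.0$)
$z = - \frac{86}{7370419}$ ($z = \frac{4}{-7 + \frac{50309}{43} \left(-293\right)} = \frac{4}{-7 - \frac{14740537}{43}} = \frac{4}{- \frac{14740838}{43}} = 4 \left(- \frac{43}{14740838}\right) = - \frac{86}{7370419} \approx -1.1668 \cdot 10^{-5}$)
$\frac{3027572}{z} + \frac{Z}{2268725 - 1705582} = \frac{3027572}{- \frac{86}{7370419}} - \frac{763684}{2268725 - 1705582} = 3027572 \left(- \frac{7370419}{86}\right) - \frac{763684}{2268725 - 1705582} = - \frac{11157237096334}{43} - \frac{763684}{563143} = - \frac{6283119970173656174}{24215149}$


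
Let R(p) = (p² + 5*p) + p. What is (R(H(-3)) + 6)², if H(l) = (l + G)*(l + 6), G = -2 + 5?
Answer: 36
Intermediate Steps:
G = 3
H(l) = (3 + l)*(6 + l) (H(l) = (l + 3)*(l + 6) = (3 + l)*(6 + l))
R(p) = p² + 6*p
(R(H(-3)) + 6)² = ((18 + (-3)² + 9*(-3))*(6 + (18 + (-3)² + 9*(-3))) + 6)² = ((18 + 9 - 27)*(6 + (18 + 9 - 27)) + 6)² = (0*(6 + 0) + 6)² = (0*6 + 6)² = (0 + 6)² = 6² = 36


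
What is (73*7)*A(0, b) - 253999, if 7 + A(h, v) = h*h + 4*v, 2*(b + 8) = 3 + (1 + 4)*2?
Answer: -260642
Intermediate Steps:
b = -3/2 (b = -8 + (3 + (1 + 4)*2)/2 = -8 + (3 + 5*2)/2 = -8 + (3 + 10)/2 = -8 + (1/2)*13 = -8 + 13/2 = -3/2 ≈ -1.5000)
A(h, v) = -7 + h**2 + 4*v (A(h, v) = -7 + (h*h + 4*v) = -7 + (h**2 + 4*v) = -7 + h**2 + 4*v)
(73*7)*A(0, b) - 253999 = (73*7)*(-7 + 0**2 + 4*(-3/2)) - 253999 = 511*(-7 + 0 - 6) - 253999 = 511*(-13) - 253999 = -6643 - 253999 = -260642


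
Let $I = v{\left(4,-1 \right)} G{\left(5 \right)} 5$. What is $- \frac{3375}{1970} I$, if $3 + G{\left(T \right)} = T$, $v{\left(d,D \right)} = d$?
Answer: $- \frac{13500}{197} \approx -68.528$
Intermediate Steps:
$G{\left(T \right)} = -3 + T$
$I = 40$ ($I = 4 \left(-3 + 5\right) 5 = 4 \cdot 2 \cdot 5 = 8 \cdot 5 = 40$)
$- \frac{3375}{1970} I = - \frac{3375}{1970} \cdot 40 = \left(-3375\right) \frac{1}{1970} \cdot 40 = \left(- \frac{675}{394}\right) 40 = - \frac{13500}{197}$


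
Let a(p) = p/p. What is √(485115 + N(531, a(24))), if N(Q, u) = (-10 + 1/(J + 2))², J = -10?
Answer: √31053921/8 ≈ 696.58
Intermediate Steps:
a(p) = 1
N(Q, u) = 6561/64 (N(Q, u) = (-10 + 1/(-10 + 2))² = (-10 + 1/(-8))² = (-10 - ⅛)² = (-81/8)² = 6561/64)
√(485115 + N(531, a(24))) = √(485115 + 6561/64) = √(31053921/64) = √31053921/8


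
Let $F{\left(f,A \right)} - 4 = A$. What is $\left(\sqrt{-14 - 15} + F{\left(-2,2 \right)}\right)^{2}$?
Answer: $\left(6 + i \sqrt{29}\right)^{2} \approx 7.0 + 64.622 i$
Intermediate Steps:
$F{\left(f,A \right)} = 4 + A$
$\left(\sqrt{-14 - 15} + F{\left(-2,2 \right)}\right)^{2} = \left(\sqrt{-14 - 15} + \left(4 + 2\right)\right)^{2} = \left(\sqrt{-29} + 6\right)^{2} = \left(i \sqrt{29} + 6\right)^{2} = \left(6 + i \sqrt{29}\right)^{2}$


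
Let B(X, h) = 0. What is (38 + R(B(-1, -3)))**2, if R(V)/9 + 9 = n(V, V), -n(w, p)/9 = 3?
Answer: 81796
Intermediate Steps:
n(w, p) = -27 (n(w, p) = -9*3 = -27)
R(V) = -324 (R(V) = -81 + 9*(-27) = -81 - 243 = -324)
(38 + R(B(-1, -3)))**2 = (38 - 324)**2 = (-286)**2 = 81796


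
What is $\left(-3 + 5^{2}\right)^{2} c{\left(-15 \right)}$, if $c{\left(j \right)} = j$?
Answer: $-7260$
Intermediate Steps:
$\left(-3 + 5^{2}\right)^{2} c{\left(-15 \right)} = \left(-3 + 5^{2}\right)^{2} \left(-15\right) = \left(-3 + 25\right)^{2} \left(-15\right) = 22^{2} \left(-15\right) = 484 \left(-15\right) = -7260$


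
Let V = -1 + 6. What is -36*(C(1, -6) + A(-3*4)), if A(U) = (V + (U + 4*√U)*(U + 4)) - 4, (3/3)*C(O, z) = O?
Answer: -3528 + 2304*I*√3 ≈ -3528.0 + 3990.6*I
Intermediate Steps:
C(O, z) = O
V = 5
A(U) = 1 + (4 + U)*(U + 4*√U) (A(U) = (5 + (U + 4*√U)*(U + 4)) - 4 = (5 + (U + 4*√U)*(4 + U)) - 4 = (5 + (4 + U)*(U + 4*√U)) - 4 = 1 + (4 + U)*(U + 4*√U))
-36*(C(1, -6) + A(-3*4)) = -36*(1 + (1 + (-3*4)² + 4*(-3*4) + 4*(-3*4)^(3/2) + 16*√(-3*4))) = -36*(1 + (1 + (-12)² + 4*(-12) + 4*(-12)^(3/2) + 16*√(-12))) = -36*(1 + (1 + 144 - 48 + 4*(-24*I*√3) + 16*(2*I*√3))) = -36*(1 + (1 + 144 - 48 - 96*I*√3 + 32*I*√3)) = -36*(1 + (97 - 64*I*√3)) = -36*(98 - 64*I*√3) = -3528 + 2304*I*√3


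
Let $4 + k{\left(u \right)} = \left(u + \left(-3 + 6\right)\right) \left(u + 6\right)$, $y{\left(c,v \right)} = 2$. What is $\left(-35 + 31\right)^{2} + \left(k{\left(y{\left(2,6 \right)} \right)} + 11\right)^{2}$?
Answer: $2225$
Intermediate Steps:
$k{\left(u \right)} = -4 + \left(3 + u\right) \left(6 + u\right)$ ($k{\left(u \right)} = -4 + \left(u + \left(-3 + 6\right)\right) \left(u + 6\right) = -4 + \left(u + 3\right) \left(6 + u\right) = -4 + \left(3 + u\right) \left(6 + u\right)$)
$\left(-35 + 31\right)^{2} + \left(k{\left(y{\left(2,6 \right)} \right)} + 11\right)^{2} = \left(-35 + 31\right)^{2} + \left(\left(14 + 2^{2} + 9 \cdot 2\right) + 11\right)^{2} = \left(-4\right)^{2} + \left(\left(14 + 4 + 18\right) + 11\right)^{2} = 16 + \left(36 + 11\right)^{2} = 16 + 47^{2} = 16 + 2209 = 2225$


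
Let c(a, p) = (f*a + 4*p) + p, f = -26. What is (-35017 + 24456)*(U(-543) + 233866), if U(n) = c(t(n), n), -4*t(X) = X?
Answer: -4807821323/2 ≈ -2.4039e+9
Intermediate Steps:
t(X) = -X/4
c(a, p) = -26*a + 5*p (c(a, p) = (-26*a + 4*p) + p = -26*a + 5*p)
U(n) = 23*n/2 (U(n) = -(-13)*n/2 + 5*n = 13*n/2 + 5*n = 23*n/2)
(-35017 + 24456)*(U(-543) + 233866) = (-35017 + 24456)*((23/2)*(-543) + 233866) = -10561*(-12489/2 + 233866) = -10561*455243/2 = -4807821323/2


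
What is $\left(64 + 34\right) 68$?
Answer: $6664$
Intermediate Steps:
$\left(64 + 34\right) 68 = 98 \cdot 68 = 6664$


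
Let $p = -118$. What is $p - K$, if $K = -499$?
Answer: $381$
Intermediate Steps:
$p - K = -118 - -499 = -118 + 499 = 381$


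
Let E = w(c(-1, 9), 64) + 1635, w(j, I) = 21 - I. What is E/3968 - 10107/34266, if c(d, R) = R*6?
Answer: 300977/2832656 ≈ 0.10625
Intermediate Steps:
c(d, R) = 6*R
E = 1592 (E = (21 - 1*64) + 1635 = (21 - 64) + 1635 = -43 + 1635 = 1592)
E/3968 - 10107/34266 = 1592/3968 - 10107/34266 = 1592*(1/3968) - 10107*1/34266 = 199/496 - 3369/11422 = 300977/2832656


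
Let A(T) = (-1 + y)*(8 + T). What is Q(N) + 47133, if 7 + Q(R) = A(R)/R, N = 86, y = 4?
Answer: 2026559/43 ≈ 47129.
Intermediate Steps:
A(T) = 24 + 3*T (A(T) = (-1 + 4)*(8 + T) = 3*(8 + T) = 24 + 3*T)
Q(R) = -7 + (24 + 3*R)/R
Q(N) + 47133 = (-4 + 24/86) + 47133 = (-4 + 24*(1/86)) + 47133 = (-4 + 12/43) + 47133 = -160/43 + 47133 = 2026559/43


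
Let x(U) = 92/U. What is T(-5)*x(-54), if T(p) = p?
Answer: 230/27 ≈ 8.5185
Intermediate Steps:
T(-5)*x(-54) = -460/(-54) = -460*(-1)/54 = -5*(-46/27) = 230/27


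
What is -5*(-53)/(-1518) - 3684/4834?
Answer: -3436661/3669006 ≈ -0.93667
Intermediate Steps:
-5*(-53)/(-1518) - 3684/4834 = 265*(-1/1518) - 3684*1/4834 = -265/1518 - 1842/2417 = -3436661/3669006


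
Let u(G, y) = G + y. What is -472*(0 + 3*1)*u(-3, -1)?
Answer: 5664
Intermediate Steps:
-472*(0 + 3*1)*u(-3, -1) = -472*(0 + 3*1)*(-3 - 1) = -472*(0 + 3)*(-4) = -1416*(-4) = -472*(-12) = 5664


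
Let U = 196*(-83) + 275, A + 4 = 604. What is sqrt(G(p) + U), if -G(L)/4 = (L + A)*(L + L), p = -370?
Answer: sqrt(664807) ≈ 815.36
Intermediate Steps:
A = 600 (A = -4 + 604 = 600)
U = -15993 (U = -16268 + 275 = -15993)
G(L) = -8*L*(600 + L) (G(L) = -4*(L + 600)*(L + L) = -4*(600 + L)*2*L = -8*L*(600 + L))
sqrt(G(p) + U) = sqrt(-8*(-370)*(600 - 370) - 15993) = sqrt(-8*(-370)*230 - 15993) = sqrt(680800 - 15993) = sqrt(664807)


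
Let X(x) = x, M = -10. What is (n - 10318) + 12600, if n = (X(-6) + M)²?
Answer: 2538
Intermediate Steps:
n = 256 (n = (-6 - 10)² = (-16)² = 256)
(n - 10318) + 12600 = (256 - 10318) + 12600 = -10062 + 12600 = 2538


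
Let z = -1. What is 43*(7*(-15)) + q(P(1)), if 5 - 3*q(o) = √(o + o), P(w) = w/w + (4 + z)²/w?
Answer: -13540/3 - 2*√5/3 ≈ -4514.8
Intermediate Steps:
P(w) = 1 + 9/w (P(w) = w/w + (4 - 1)²/w = 1 + 3²/w = 1 + 9/w)
q(o) = 5/3 - √2*√o/3 (q(o) = 5/3 - √(o + o)/3 = 5/3 - √2*√o/3)
43*(7*(-15)) + q(P(1)) = 43*(7*(-15)) + (5/3 - √2*√((9 + 1)/1)/3) = 43*(-105) + (5/3 - √2*√(1*10)/3) = -4515 + (5/3 - √2*√10/3) = -4515 + (5/3 - 2*√5/3) = -13540/3 - 2*√5/3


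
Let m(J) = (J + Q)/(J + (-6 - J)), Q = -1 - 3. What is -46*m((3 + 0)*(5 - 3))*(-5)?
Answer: -230/3 ≈ -76.667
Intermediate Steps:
Q = -4
m(J) = ⅔ - J/6 (m(J) = (J - 4)/(J + (-6 - J)) = (-4 + J)/(-6) = (-4 + J)*(-⅙) = ⅔ - J/6)
-46*m((3 + 0)*(5 - 3))*(-5) = -46*(⅔ - (3 + 0)*(5 - 3)/6)*(-5) = -46*(⅔ - 2/2)*(-5) = -46*(⅔ - ⅙*6)*(-5) = -46*(⅔ - 1)*(-5) = -46*(-⅓)*(-5) = (46/3)*(-5) = -230/3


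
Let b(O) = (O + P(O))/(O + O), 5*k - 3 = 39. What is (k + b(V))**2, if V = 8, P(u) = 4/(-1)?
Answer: 29929/400 ≈ 74.823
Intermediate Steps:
k = 42/5 (k = 3/5 + (1/5)*39 = 3/5 + 39/5 = 42/5 ≈ 8.4000)
P(u) = -4 (P(u) = 4*(-1) = -4)
b(O) = (-4 + O)/(2*O) (b(O) = (O - 4)/(O + O) = (-4 + O)/((2*O)) = (-4 + O)*(1/(2*O)) = (-4 + O)/(2*O))
(k + b(V))**2 = (42/5 + (1/2)*(-4 + 8)/8)**2 = (42/5 + (1/2)*(1/8)*4)**2 = (42/5 + 1/4)**2 = (173/20)**2 = 29929/400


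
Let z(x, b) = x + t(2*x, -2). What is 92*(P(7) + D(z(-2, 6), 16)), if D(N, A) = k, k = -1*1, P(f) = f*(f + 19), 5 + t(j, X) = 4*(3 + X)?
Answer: 16652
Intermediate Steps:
t(j, X) = 7 + 4*X (t(j, X) = -5 + 4*(3 + X) = -5 + (12 + 4*X) = 7 + 4*X)
P(f) = f*(19 + f)
k = -1
z(x, b) = -1 + x (z(x, b) = x + (7 + 4*(-2)) = x + (7 - 8) = x - 1 = -1 + x)
D(N, A) = -1
92*(P(7) + D(z(-2, 6), 16)) = 92*(7*(19 + 7) - 1) = 92*(7*26 - 1) = 92*(182 - 1) = 92*181 = 16652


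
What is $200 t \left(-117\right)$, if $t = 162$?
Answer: $-3790800$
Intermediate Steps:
$200 t \left(-117\right) = 200 \cdot 162 \left(-117\right) = 32400 \left(-117\right) = -3790800$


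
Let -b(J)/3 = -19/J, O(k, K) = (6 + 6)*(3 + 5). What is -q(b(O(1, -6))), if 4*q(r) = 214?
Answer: -107/2 ≈ -53.500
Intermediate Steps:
O(k, K) = 96 (O(k, K) = 12*8 = 96)
b(J) = 57/J (b(J) = -(-57)/J = 57/J)
q(r) = 107/2 (q(r) = (¼)*214 = 107/2)
-q(b(O(1, -6))) = -1*107/2 = -107/2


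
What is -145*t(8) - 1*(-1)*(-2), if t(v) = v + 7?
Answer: -2177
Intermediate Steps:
t(v) = 7 + v
-145*t(8) - 1*(-1)*(-2) = -145*(7 + 8) - 1*(-1)*(-2) = -145*15 + 1*(-2) = -2175 - 2 = -2177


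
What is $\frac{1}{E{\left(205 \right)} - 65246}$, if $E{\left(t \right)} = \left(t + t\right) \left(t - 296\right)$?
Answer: $- \frac{1}{102556} \approx -9.7508 \cdot 10^{-6}$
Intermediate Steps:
$E{\left(t \right)} = 2 t \left(-296 + t\right)$
$\frac{1}{E{\left(205 \right)} - 65246} = \frac{1}{2 \cdot 205 \left(-296 + 205\right) - 65246} = \frac{1}{2 \cdot 205 \left(-91\right) - 65246} = \frac{1}{-37310 - 65246} = \frac{1}{-102556} = - \frac{1}{102556}$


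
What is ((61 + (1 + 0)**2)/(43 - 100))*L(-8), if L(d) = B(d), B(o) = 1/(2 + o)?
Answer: 31/171 ≈ 0.18129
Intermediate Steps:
L(d) = 1/(2 + d)
((61 + (1 + 0)**2)/(43 - 100))*L(-8) = ((61 + (1 + 0)**2)/(43 - 100))/(2 - 8) = ((61 + 1**2)/(-57))/(-6) = ((61 + 1)*(-1/57))*(-1/6) = (62*(-1/57))*(-1/6) = -62/57*(-1/6) = 31/171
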